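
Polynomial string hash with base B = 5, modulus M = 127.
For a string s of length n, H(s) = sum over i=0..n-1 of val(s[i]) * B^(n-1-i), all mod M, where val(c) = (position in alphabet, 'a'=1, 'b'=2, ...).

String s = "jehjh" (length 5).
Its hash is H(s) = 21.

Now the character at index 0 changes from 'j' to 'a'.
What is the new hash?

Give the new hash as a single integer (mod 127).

val('j') = 10, val('a') = 1
Position k = 0, exponent = n-1-k = 4
B^4 mod M = 5^4 mod 127 = 117
Delta = (1 - 10) * 117 mod 127 = 90
New hash = (21 + 90) mod 127 = 111

Answer: 111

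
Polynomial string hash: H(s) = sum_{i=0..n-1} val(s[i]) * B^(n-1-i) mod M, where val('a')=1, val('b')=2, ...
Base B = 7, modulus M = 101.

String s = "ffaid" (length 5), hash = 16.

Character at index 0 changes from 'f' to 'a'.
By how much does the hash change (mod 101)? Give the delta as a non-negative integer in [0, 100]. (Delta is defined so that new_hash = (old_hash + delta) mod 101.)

Answer: 14

Derivation:
Delta formula: (val(new) - val(old)) * B^(n-1-k) mod M
  val('a') - val('f') = 1 - 6 = -5
  B^(n-1-k) = 7^4 mod 101 = 78
  Delta = -5 * 78 mod 101 = 14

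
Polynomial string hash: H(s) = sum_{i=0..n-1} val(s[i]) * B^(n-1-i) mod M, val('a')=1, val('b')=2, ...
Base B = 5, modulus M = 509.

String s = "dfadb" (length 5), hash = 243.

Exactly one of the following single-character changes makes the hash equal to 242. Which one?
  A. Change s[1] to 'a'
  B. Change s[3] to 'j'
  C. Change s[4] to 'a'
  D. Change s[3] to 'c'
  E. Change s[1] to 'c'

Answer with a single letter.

Option A: s[1]='f'->'a', delta=(1-6)*5^3 mod 509 = 393, hash=243+393 mod 509 = 127
Option B: s[3]='d'->'j', delta=(10-4)*5^1 mod 509 = 30, hash=243+30 mod 509 = 273
Option C: s[4]='b'->'a', delta=(1-2)*5^0 mod 509 = 508, hash=243+508 mod 509 = 242 <-- target
Option D: s[3]='d'->'c', delta=(3-4)*5^1 mod 509 = 504, hash=243+504 mod 509 = 238
Option E: s[1]='f'->'c', delta=(3-6)*5^3 mod 509 = 134, hash=243+134 mod 509 = 377

Answer: C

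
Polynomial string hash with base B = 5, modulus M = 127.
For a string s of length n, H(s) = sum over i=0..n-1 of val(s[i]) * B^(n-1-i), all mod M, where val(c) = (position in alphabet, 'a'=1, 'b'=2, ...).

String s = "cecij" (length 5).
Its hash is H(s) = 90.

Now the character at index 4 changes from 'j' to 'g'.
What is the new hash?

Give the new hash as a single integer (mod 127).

val('j') = 10, val('g') = 7
Position k = 4, exponent = n-1-k = 0
B^0 mod M = 5^0 mod 127 = 1
Delta = (7 - 10) * 1 mod 127 = 124
New hash = (90 + 124) mod 127 = 87

Answer: 87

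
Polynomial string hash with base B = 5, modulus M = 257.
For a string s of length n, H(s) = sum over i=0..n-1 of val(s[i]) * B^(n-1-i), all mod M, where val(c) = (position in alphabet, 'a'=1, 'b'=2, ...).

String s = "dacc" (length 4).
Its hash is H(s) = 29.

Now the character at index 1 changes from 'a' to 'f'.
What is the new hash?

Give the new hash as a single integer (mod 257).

Answer: 154

Derivation:
val('a') = 1, val('f') = 6
Position k = 1, exponent = n-1-k = 2
B^2 mod M = 5^2 mod 257 = 25
Delta = (6 - 1) * 25 mod 257 = 125
New hash = (29 + 125) mod 257 = 154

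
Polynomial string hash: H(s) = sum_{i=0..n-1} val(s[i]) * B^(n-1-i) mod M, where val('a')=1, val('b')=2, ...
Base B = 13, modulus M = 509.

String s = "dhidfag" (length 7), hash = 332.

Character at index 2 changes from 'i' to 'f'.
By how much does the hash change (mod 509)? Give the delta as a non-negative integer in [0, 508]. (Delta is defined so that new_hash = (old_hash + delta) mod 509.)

Delta formula: (val(new) - val(old)) * B^(n-1-k) mod M
  val('f') - val('i') = 6 - 9 = -3
  B^(n-1-k) = 13^4 mod 509 = 57
  Delta = -3 * 57 mod 509 = 338

Answer: 338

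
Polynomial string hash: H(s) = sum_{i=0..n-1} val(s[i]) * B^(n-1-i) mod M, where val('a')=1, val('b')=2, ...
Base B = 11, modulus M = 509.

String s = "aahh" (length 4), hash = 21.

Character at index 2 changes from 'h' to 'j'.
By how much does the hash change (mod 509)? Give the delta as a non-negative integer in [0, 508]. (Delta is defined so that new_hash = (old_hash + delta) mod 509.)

Delta formula: (val(new) - val(old)) * B^(n-1-k) mod M
  val('j') - val('h') = 10 - 8 = 2
  B^(n-1-k) = 11^1 mod 509 = 11
  Delta = 2 * 11 mod 509 = 22

Answer: 22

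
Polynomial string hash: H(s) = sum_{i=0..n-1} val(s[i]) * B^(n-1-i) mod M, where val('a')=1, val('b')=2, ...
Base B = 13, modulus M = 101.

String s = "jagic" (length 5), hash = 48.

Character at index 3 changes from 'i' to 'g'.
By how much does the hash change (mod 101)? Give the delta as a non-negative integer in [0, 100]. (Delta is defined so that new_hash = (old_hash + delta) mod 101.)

Delta formula: (val(new) - val(old)) * B^(n-1-k) mod M
  val('g') - val('i') = 7 - 9 = -2
  B^(n-1-k) = 13^1 mod 101 = 13
  Delta = -2 * 13 mod 101 = 75

Answer: 75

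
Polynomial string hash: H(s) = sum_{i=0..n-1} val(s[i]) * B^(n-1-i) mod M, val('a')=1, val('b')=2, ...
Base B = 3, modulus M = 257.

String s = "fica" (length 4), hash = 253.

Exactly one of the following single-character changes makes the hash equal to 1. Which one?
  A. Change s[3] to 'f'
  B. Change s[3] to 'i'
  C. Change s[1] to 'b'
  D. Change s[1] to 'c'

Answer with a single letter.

Answer: A

Derivation:
Option A: s[3]='a'->'f', delta=(6-1)*3^0 mod 257 = 5, hash=253+5 mod 257 = 1 <-- target
Option B: s[3]='a'->'i', delta=(9-1)*3^0 mod 257 = 8, hash=253+8 mod 257 = 4
Option C: s[1]='i'->'b', delta=(2-9)*3^2 mod 257 = 194, hash=253+194 mod 257 = 190
Option D: s[1]='i'->'c', delta=(3-9)*3^2 mod 257 = 203, hash=253+203 mod 257 = 199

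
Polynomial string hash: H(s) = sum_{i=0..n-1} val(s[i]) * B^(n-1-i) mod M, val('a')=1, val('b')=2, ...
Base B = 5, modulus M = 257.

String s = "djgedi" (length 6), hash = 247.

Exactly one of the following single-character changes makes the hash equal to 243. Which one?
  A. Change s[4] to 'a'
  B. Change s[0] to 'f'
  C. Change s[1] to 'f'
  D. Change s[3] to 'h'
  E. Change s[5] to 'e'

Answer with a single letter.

Answer: E

Derivation:
Option A: s[4]='d'->'a', delta=(1-4)*5^1 mod 257 = 242, hash=247+242 mod 257 = 232
Option B: s[0]='d'->'f', delta=(6-4)*5^5 mod 257 = 82, hash=247+82 mod 257 = 72
Option C: s[1]='j'->'f', delta=(6-10)*5^4 mod 257 = 70, hash=247+70 mod 257 = 60
Option D: s[3]='e'->'h', delta=(8-5)*5^2 mod 257 = 75, hash=247+75 mod 257 = 65
Option E: s[5]='i'->'e', delta=(5-9)*5^0 mod 257 = 253, hash=247+253 mod 257 = 243 <-- target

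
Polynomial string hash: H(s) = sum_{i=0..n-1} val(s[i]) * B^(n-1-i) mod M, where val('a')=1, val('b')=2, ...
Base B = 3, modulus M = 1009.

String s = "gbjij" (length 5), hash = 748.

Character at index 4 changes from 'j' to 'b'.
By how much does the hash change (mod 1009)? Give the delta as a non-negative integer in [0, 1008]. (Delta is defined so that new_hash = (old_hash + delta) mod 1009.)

Answer: 1001

Derivation:
Delta formula: (val(new) - val(old)) * B^(n-1-k) mod M
  val('b') - val('j') = 2 - 10 = -8
  B^(n-1-k) = 3^0 mod 1009 = 1
  Delta = -8 * 1 mod 1009 = 1001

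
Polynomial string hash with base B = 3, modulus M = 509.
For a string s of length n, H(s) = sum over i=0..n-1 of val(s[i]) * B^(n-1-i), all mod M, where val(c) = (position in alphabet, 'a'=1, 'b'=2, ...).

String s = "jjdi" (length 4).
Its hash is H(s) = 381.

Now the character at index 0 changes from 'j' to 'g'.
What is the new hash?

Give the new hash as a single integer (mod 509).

val('j') = 10, val('g') = 7
Position k = 0, exponent = n-1-k = 3
B^3 mod M = 3^3 mod 509 = 27
Delta = (7 - 10) * 27 mod 509 = 428
New hash = (381 + 428) mod 509 = 300

Answer: 300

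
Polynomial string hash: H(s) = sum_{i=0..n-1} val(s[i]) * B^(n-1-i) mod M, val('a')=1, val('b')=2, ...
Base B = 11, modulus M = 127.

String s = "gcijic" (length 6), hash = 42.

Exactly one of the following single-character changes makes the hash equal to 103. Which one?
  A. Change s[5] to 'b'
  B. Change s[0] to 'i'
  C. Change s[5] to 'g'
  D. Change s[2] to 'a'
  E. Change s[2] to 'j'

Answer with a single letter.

Option A: s[5]='c'->'b', delta=(2-3)*11^0 mod 127 = 126, hash=42+126 mod 127 = 41
Option B: s[0]='g'->'i', delta=(9-7)*11^5 mod 127 = 30, hash=42+30 mod 127 = 72
Option C: s[5]='c'->'g', delta=(7-3)*11^0 mod 127 = 4, hash=42+4 mod 127 = 46
Option D: s[2]='i'->'a', delta=(1-9)*11^3 mod 127 = 20, hash=42+20 mod 127 = 62
Option E: s[2]='i'->'j', delta=(10-9)*11^3 mod 127 = 61, hash=42+61 mod 127 = 103 <-- target

Answer: E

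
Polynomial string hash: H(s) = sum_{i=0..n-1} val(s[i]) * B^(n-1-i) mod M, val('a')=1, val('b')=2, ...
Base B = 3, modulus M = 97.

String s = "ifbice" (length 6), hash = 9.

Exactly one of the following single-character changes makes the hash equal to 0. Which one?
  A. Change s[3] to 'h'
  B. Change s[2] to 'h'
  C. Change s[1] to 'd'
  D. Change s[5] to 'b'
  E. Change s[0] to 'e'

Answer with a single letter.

Option A: s[3]='i'->'h', delta=(8-9)*3^2 mod 97 = 88, hash=9+88 mod 97 = 0 <-- target
Option B: s[2]='b'->'h', delta=(8-2)*3^3 mod 97 = 65, hash=9+65 mod 97 = 74
Option C: s[1]='f'->'d', delta=(4-6)*3^4 mod 97 = 32, hash=9+32 mod 97 = 41
Option D: s[5]='e'->'b', delta=(2-5)*3^0 mod 97 = 94, hash=9+94 mod 97 = 6
Option E: s[0]='i'->'e', delta=(5-9)*3^5 mod 97 = 95, hash=9+95 mod 97 = 7

Answer: A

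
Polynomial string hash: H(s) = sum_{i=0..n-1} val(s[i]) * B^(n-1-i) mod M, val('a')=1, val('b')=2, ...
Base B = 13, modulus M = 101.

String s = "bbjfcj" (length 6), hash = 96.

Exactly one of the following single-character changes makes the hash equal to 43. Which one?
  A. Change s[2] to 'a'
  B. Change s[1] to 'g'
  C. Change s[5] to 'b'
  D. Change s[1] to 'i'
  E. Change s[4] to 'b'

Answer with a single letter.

Option A: s[2]='j'->'a', delta=(1-10)*13^3 mod 101 = 23, hash=96+23 mod 101 = 18
Option B: s[1]='b'->'g', delta=(7-2)*13^4 mod 101 = 92, hash=96+92 mod 101 = 87
Option C: s[5]='j'->'b', delta=(2-10)*13^0 mod 101 = 93, hash=96+93 mod 101 = 88
Option D: s[1]='b'->'i', delta=(9-2)*13^4 mod 101 = 48, hash=96+48 mod 101 = 43 <-- target
Option E: s[4]='c'->'b', delta=(2-3)*13^1 mod 101 = 88, hash=96+88 mod 101 = 83

Answer: D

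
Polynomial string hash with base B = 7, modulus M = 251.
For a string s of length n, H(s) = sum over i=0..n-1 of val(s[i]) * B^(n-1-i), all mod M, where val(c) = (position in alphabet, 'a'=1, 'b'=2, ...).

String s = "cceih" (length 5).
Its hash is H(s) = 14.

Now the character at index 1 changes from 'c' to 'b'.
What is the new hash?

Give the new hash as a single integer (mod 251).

Answer: 173

Derivation:
val('c') = 3, val('b') = 2
Position k = 1, exponent = n-1-k = 3
B^3 mod M = 7^3 mod 251 = 92
Delta = (2 - 3) * 92 mod 251 = 159
New hash = (14 + 159) mod 251 = 173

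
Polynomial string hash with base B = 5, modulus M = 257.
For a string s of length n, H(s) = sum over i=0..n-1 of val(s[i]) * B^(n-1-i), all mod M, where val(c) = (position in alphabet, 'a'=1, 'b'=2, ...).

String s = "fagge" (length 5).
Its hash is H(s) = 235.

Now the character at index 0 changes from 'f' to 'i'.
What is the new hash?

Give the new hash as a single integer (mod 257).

Answer: 54

Derivation:
val('f') = 6, val('i') = 9
Position k = 0, exponent = n-1-k = 4
B^4 mod M = 5^4 mod 257 = 111
Delta = (9 - 6) * 111 mod 257 = 76
New hash = (235 + 76) mod 257 = 54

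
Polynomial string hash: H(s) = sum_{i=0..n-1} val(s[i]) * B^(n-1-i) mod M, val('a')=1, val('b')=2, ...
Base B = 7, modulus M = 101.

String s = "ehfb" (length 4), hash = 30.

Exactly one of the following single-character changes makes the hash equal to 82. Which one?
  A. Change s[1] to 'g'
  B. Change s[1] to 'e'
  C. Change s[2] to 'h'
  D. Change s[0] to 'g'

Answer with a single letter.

Answer: A

Derivation:
Option A: s[1]='h'->'g', delta=(7-8)*7^2 mod 101 = 52, hash=30+52 mod 101 = 82 <-- target
Option B: s[1]='h'->'e', delta=(5-8)*7^2 mod 101 = 55, hash=30+55 mod 101 = 85
Option C: s[2]='f'->'h', delta=(8-6)*7^1 mod 101 = 14, hash=30+14 mod 101 = 44
Option D: s[0]='e'->'g', delta=(7-5)*7^3 mod 101 = 80, hash=30+80 mod 101 = 9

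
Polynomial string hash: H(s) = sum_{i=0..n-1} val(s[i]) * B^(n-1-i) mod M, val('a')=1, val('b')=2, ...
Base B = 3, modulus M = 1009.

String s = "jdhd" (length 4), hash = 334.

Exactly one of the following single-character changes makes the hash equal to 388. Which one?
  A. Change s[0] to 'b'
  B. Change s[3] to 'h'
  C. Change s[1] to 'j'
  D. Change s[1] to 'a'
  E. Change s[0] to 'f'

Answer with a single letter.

Option A: s[0]='j'->'b', delta=(2-10)*3^3 mod 1009 = 793, hash=334+793 mod 1009 = 118
Option B: s[3]='d'->'h', delta=(8-4)*3^0 mod 1009 = 4, hash=334+4 mod 1009 = 338
Option C: s[1]='d'->'j', delta=(10-4)*3^2 mod 1009 = 54, hash=334+54 mod 1009 = 388 <-- target
Option D: s[1]='d'->'a', delta=(1-4)*3^2 mod 1009 = 982, hash=334+982 mod 1009 = 307
Option E: s[0]='j'->'f', delta=(6-10)*3^3 mod 1009 = 901, hash=334+901 mod 1009 = 226

Answer: C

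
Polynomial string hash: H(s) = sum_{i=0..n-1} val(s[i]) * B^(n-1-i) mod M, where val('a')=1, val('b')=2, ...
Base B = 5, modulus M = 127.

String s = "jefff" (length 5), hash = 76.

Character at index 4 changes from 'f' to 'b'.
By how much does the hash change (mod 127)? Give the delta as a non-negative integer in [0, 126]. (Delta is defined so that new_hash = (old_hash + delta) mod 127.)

Answer: 123

Derivation:
Delta formula: (val(new) - val(old)) * B^(n-1-k) mod M
  val('b') - val('f') = 2 - 6 = -4
  B^(n-1-k) = 5^0 mod 127 = 1
  Delta = -4 * 1 mod 127 = 123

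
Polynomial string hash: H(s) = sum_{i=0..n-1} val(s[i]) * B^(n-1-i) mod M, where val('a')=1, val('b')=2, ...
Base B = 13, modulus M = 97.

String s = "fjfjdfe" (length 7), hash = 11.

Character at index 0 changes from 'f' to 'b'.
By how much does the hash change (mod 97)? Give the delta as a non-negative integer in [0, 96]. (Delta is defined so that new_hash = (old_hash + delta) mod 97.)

Delta formula: (val(new) - val(old)) * B^(n-1-k) mod M
  val('b') - val('f') = 2 - 6 = -4
  B^(n-1-k) = 13^6 mod 97 = 89
  Delta = -4 * 89 mod 97 = 32

Answer: 32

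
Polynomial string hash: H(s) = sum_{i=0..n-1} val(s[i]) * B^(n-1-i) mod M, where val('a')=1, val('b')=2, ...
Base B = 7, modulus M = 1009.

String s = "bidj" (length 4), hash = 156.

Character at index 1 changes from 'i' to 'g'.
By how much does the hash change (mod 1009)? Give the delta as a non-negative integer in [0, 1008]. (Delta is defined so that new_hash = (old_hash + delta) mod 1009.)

Answer: 911

Derivation:
Delta formula: (val(new) - val(old)) * B^(n-1-k) mod M
  val('g') - val('i') = 7 - 9 = -2
  B^(n-1-k) = 7^2 mod 1009 = 49
  Delta = -2 * 49 mod 1009 = 911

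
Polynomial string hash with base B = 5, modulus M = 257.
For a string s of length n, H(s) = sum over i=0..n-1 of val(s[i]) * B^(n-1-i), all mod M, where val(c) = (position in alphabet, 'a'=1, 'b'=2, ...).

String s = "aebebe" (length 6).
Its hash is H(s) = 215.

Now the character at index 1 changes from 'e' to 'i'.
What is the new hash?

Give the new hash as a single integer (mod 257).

val('e') = 5, val('i') = 9
Position k = 1, exponent = n-1-k = 4
B^4 mod M = 5^4 mod 257 = 111
Delta = (9 - 5) * 111 mod 257 = 187
New hash = (215 + 187) mod 257 = 145

Answer: 145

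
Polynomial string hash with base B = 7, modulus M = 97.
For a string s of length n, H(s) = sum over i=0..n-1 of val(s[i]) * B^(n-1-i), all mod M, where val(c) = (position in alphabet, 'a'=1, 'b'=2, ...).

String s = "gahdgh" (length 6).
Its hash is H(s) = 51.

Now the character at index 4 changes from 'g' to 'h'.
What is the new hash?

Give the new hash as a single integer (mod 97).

Answer: 58

Derivation:
val('g') = 7, val('h') = 8
Position k = 4, exponent = n-1-k = 1
B^1 mod M = 7^1 mod 97 = 7
Delta = (8 - 7) * 7 mod 97 = 7
New hash = (51 + 7) mod 97 = 58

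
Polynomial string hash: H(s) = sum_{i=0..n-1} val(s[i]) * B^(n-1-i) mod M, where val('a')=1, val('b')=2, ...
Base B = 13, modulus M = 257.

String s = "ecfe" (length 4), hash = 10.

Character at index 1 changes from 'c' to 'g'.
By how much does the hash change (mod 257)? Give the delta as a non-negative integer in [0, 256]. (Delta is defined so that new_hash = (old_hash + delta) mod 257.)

Delta formula: (val(new) - val(old)) * B^(n-1-k) mod M
  val('g') - val('c') = 7 - 3 = 4
  B^(n-1-k) = 13^2 mod 257 = 169
  Delta = 4 * 169 mod 257 = 162

Answer: 162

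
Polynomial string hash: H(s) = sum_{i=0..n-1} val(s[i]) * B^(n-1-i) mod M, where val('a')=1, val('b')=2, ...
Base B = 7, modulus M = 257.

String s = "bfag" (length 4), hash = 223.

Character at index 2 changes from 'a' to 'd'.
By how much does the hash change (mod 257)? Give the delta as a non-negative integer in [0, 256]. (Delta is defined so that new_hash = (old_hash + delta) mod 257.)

Answer: 21

Derivation:
Delta formula: (val(new) - val(old)) * B^(n-1-k) mod M
  val('d') - val('a') = 4 - 1 = 3
  B^(n-1-k) = 7^1 mod 257 = 7
  Delta = 3 * 7 mod 257 = 21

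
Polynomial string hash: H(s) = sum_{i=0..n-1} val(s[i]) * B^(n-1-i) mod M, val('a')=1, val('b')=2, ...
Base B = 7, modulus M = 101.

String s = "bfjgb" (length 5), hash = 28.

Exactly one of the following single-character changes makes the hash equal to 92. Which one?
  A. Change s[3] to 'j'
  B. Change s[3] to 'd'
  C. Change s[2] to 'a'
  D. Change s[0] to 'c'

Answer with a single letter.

Answer: C

Derivation:
Option A: s[3]='g'->'j', delta=(10-7)*7^1 mod 101 = 21, hash=28+21 mod 101 = 49
Option B: s[3]='g'->'d', delta=(4-7)*7^1 mod 101 = 80, hash=28+80 mod 101 = 7
Option C: s[2]='j'->'a', delta=(1-10)*7^2 mod 101 = 64, hash=28+64 mod 101 = 92 <-- target
Option D: s[0]='b'->'c', delta=(3-2)*7^4 mod 101 = 78, hash=28+78 mod 101 = 5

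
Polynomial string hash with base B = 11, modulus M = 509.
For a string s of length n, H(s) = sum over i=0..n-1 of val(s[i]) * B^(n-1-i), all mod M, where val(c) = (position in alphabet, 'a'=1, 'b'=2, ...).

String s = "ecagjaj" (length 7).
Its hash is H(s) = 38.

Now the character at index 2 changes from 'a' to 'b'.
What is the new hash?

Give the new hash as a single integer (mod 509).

Answer: 427

Derivation:
val('a') = 1, val('b') = 2
Position k = 2, exponent = n-1-k = 4
B^4 mod M = 11^4 mod 509 = 389
Delta = (2 - 1) * 389 mod 509 = 389
New hash = (38 + 389) mod 509 = 427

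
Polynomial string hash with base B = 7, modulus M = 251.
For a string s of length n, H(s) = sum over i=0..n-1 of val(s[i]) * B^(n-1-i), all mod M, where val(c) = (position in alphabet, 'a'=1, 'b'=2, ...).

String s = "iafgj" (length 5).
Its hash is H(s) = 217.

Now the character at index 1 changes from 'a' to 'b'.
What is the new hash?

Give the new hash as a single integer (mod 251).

Answer: 58

Derivation:
val('a') = 1, val('b') = 2
Position k = 1, exponent = n-1-k = 3
B^3 mod M = 7^3 mod 251 = 92
Delta = (2 - 1) * 92 mod 251 = 92
New hash = (217 + 92) mod 251 = 58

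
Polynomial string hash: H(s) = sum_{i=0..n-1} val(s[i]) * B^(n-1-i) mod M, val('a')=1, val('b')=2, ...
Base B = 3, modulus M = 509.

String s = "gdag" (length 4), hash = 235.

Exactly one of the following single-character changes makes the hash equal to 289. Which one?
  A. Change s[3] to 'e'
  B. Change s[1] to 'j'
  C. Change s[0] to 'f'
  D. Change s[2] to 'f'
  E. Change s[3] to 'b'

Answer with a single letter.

Answer: B

Derivation:
Option A: s[3]='g'->'e', delta=(5-7)*3^0 mod 509 = 507, hash=235+507 mod 509 = 233
Option B: s[1]='d'->'j', delta=(10-4)*3^2 mod 509 = 54, hash=235+54 mod 509 = 289 <-- target
Option C: s[0]='g'->'f', delta=(6-7)*3^3 mod 509 = 482, hash=235+482 mod 509 = 208
Option D: s[2]='a'->'f', delta=(6-1)*3^1 mod 509 = 15, hash=235+15 mod 509 = 250
Option E: s[3]='g'->'b', delta=(2-7)*3^0 mod 509 = 504, hash=235+504 mod 509 = 230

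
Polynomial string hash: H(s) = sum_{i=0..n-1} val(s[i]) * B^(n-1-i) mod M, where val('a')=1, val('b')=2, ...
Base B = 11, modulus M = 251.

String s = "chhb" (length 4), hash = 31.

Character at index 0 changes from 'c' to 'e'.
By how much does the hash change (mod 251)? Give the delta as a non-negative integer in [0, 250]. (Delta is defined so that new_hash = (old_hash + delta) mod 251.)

Answer: 152

Derivation:
Delta formula: (val(new) - val(old)) * B^(n-1-k) mod M
  val('e') - val('c') = 5 - 3 = 2
  B^(n-1-k) = 11^3 mod 251 = 76
  Delta = 2 * 76 mod 251 = 152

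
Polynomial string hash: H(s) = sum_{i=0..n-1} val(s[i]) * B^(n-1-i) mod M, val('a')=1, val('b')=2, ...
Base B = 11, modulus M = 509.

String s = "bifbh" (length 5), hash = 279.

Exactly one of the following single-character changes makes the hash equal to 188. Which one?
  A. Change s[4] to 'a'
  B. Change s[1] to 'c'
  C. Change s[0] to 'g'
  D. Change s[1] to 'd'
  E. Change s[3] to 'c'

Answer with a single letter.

Answer: C

Derivation:
Option A: s[4]='h'->'a', delta=(1-8)*11^0 mod 509 = 502, hash=279+502 mod 509 = 272
Option B: s[1]='i'->'c', delta=(3-9)*11^3 mod 509 = 158, hash=279+158 mod 509 = 437
Option C: s[0]='b'->'g', delta=(7-2)*11^4 mod 509 = 418, hash=279+418 mod 509 = 188 <-- target
Option D: s[1]='i'->'d', delta=(4-9)*11^3 mod 509 = 471, hash=279+471 mod 509 = 241
Option E: s[3]='b'->'c', delta=(3-2)*11^1 mod 509 = 11, hash=279+11 mod 509 = 290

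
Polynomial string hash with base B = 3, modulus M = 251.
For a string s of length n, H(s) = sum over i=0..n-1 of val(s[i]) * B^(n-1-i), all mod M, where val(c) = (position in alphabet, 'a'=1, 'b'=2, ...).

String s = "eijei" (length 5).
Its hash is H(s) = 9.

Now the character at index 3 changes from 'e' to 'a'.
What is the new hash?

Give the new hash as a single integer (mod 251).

val('e') = 5, val('a') = 1
Position k = 3, exponent = n-1-k = 1
B^1 mod M = 3^1 mod 251 = 3
Delta = (1 - 5) * 3 mod 251 = 239
New hash = (9 + 239) mod 251 = 248

Answer: 248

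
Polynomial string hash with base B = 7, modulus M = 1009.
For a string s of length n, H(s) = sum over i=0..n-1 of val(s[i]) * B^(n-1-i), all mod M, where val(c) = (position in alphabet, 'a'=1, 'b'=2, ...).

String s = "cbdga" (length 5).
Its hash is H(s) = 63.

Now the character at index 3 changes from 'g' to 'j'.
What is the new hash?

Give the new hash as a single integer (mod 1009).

val('g') = 7, val('j') = 10
Position k = 3, exponent = n-1-k = 1
B^1 mod M = 7^1 mod 1009 = 7
Delta = (10 - 7) * 7 mod 1009 = 21
New hash = (63 + 21) mod 1009 = 84

Answer: 84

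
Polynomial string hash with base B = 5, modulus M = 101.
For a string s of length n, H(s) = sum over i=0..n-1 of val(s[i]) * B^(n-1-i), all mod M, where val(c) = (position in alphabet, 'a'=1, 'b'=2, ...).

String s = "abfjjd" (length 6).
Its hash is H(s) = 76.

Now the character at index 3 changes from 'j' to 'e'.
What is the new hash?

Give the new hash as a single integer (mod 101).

Answer: 52

Derivation:
val('j') = 10, val('e') = 5
Position k = 3, exponent = n-1-k = 2
B^2 mod M = 5^2 mod 101 = 25
Delta = (5 - 10) * 25 mod 101 = 77
New hash = (76 + 77) mod 101 = 52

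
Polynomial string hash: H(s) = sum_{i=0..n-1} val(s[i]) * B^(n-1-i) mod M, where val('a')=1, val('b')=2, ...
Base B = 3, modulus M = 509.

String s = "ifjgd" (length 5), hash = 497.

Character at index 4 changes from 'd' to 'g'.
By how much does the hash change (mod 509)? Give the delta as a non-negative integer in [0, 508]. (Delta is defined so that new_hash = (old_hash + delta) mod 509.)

Answer: 3

Derivation:
Delta formula: (val(new) - val(old)) * B^(n-1-k) mod M
  val('g') - val('d') = 7 - 4 = 3
  B^(n-1-k) = 3^0 mod 509 = 1
  Delta = 3 * 1 mod 509 = 3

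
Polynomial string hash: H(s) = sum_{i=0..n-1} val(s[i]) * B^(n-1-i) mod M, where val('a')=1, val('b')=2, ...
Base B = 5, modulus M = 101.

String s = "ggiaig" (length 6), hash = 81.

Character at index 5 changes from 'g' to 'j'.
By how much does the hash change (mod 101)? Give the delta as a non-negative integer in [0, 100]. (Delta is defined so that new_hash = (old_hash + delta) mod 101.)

Answer: 3

Derivation:
Delta formula: (val(new) - val(old)) * B^(n-1-k) mod M
  val('j') - val('g') = 10 - 7 = 3
  B^(n-1-k) = 5^0 mod 101 = 1
  Delta = 3 * 1 mod 101 = 3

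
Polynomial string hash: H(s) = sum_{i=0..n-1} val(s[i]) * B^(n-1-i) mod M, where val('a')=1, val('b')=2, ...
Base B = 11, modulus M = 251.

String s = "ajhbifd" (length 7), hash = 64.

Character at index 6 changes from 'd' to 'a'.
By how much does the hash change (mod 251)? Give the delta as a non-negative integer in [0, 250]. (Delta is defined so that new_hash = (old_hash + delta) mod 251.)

Answer: 248

Derivation:
Delta formula: (val(new) - val(old)) * B^(n-1-k) mod M
  val('a') - val('d') = 1 - 4 = -3
  B^(n-1-k) = 11^0 mod 251 = 1
  Delta = -3 * 1 mod 251 = 248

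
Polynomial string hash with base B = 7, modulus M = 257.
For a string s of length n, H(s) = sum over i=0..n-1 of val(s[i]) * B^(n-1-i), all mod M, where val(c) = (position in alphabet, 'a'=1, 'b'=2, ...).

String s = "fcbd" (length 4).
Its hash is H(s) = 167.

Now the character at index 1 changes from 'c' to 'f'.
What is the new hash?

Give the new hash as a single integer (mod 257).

val('c') = 3, val('f') = 6
Position k = 1, exponent = n-1-k = 2
B^2 mod M = 7^2 mod 257 = 49
Delta = (6 - 3) * 49 mod 257 = 147
New hash = (167 + 147) mod 257 = 57

Answer: 57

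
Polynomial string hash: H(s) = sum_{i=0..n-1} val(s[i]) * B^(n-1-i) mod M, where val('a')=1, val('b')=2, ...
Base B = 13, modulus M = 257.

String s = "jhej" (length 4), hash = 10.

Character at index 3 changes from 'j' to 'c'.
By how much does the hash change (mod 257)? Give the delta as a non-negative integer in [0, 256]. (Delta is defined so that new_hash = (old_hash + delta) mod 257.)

Delta formula: (val(new) - val(old)) * B^(n-1-k) mod M
  val('c') - val('j') = 3 - 10 = -7
  B^(n-1-k) = 13^0 mod 257 = 1
  Delta = -7 * 1 mod 257 = 250

Answer: 250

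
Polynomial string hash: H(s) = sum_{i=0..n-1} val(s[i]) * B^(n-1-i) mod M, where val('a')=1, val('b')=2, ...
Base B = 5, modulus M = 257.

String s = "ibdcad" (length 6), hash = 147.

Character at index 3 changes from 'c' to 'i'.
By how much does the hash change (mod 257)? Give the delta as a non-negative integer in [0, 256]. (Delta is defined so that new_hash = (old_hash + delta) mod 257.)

Answer: 150

Derivation:
Delta formula: (val(new) - val(old)) * B^(n-1-k) mod M
  val('i') - val('c') = 9 - 3 = 6
  B^(n-1-k) = 5^2 mod 257 = 25
  Delta = 6 * 25 mod 257 = 150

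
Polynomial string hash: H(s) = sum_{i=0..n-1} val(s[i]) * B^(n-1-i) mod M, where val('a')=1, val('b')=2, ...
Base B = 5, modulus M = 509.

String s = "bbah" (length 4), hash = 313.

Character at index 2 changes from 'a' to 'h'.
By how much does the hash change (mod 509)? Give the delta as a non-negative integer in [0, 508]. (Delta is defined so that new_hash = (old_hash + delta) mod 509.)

Answer: 35

Derivation:
Delta formula: (val(new) - val(old)) * B^(n-1-k) mod M
  val('h') - val('a') = 8 - 1 = 7
  B^(n-1-k) = 5^1 mod 509 = 5
  Delta = 7 * 5 mod 509 = 35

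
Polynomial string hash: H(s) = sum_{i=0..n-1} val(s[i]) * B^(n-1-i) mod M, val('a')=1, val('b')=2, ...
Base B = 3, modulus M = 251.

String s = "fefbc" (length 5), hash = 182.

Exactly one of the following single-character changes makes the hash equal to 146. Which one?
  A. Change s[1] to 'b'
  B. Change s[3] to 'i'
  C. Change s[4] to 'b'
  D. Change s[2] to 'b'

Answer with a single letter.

Option A: s[1]='e'->'b', delta=(2-5)*3^3 mod 251 = 170, hash=182+170 mod 251 = 101
Option B: s[3]='b'->'i', delta=(9-2)*3^1 mod 251 = 21, hash=182+21 mod 251 = 203
Option C: s[4]='c'->'b', delta=(2-3)*3^0 mod 251 = 250, hash=182+250 mod 251 = 181
Option D: s[2]='f'->'b', delta=(2-6)*3^2 mod 251 = 215, hash=182+215 mod 251 = 146 <-- target

Answer: D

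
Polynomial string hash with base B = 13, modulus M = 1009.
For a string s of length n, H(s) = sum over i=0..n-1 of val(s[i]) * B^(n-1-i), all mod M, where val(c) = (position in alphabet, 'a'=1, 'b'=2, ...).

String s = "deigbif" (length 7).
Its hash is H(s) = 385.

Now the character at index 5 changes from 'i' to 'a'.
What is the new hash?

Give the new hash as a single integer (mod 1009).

Answer: 281

Derivation:
val('i') = 9, val('a') = 1
Position k = 5, exponent = n-1-k = 1
B^1 mod M = 13^1 mod 1009 = 13
Delta = (1 - 9) * 13 mod 1009 = 905
New hash = (385 + 905) mod 1009 = 281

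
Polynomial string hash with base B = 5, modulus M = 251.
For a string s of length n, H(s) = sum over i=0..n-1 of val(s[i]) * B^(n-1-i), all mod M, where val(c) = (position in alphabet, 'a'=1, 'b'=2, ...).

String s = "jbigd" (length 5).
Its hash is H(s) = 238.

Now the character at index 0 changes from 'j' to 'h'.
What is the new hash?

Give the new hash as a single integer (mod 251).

val('j') = 10, val('h') = 8
Position k = 0, exponent = n-1-k = 4
B^4 mod M = 5^4 mod 251 = 123
Delta = (8 - 10) * 123 mod 251 = 5
New hash = (238 + 5) mod 251 = 243

Answer: 243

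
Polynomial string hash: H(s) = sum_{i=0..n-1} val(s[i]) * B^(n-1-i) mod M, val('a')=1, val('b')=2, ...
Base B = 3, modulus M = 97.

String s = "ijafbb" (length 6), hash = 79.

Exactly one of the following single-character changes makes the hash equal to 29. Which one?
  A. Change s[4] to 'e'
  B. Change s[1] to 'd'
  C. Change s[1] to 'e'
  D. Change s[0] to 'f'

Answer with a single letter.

Answer: D

Derivation:
Option A: s[4]='b'->'e', delta=(5-2)*3^1 mod 97 = 9, hash=79+9 mod 97 = 88
Option B: s[1]='j'->'d', delta=(4-10)*3^4 mod 97 = 96, hash=79+96 mod 97 = 78
Option C: s[1]='j'->'e', delta=(5-10)*3^4 mod 97 = 80, hash=79+80 mod 97 = 62
Option D: s[0]='i'->'f', delta=(6-9)*3^5 mod 97 = 47, hash=79+47 mod 97 = 29 <-- target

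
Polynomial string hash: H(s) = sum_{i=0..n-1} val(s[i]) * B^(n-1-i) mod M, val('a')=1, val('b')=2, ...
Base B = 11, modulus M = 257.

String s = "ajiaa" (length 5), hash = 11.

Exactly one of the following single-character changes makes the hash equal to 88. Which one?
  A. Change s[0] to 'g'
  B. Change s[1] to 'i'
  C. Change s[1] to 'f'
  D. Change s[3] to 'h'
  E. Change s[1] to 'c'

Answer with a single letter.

Answer: D

Derivation:
Option A: s[0]='a'->'g', delta=(7-1)*11^4 mod 257 = 209, hash=11+209 mod 257 = 220
Option B: s[1]='j'->'i', delta=(9-10)*11^3 mod 257 = 211, hash=11+211 mod 257 = 222
Option C: s[1]='j'->'f', delta=(6-10)*11^3 mod 257 = 73, hash=11+73 mod 257 = 84
Option D: s[3]='a'->'h', delta=(8-1)*11^1 mod 257 = 77, hash=11+77 mod 257 = 88 <-- target
Option E: s[1]='j'->'c', delta=(3-10)*11^3 mod 257 = 192, hash=11+192 mod 257 = 203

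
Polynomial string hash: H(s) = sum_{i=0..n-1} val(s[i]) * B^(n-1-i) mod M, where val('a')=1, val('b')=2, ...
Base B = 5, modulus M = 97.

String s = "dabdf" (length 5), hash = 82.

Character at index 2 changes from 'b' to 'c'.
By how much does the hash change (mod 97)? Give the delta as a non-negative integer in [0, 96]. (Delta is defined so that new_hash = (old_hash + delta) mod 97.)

Delta formula: (val(new) - val(old)) * B^(n-1-k) mod M
  val('c') - val('b') = 3 - 2 = 1
  B^(n-1-k) = 5^2 mod 97 = 25
  Delta = 1 * 25 mod 97 = 25

Answer: 25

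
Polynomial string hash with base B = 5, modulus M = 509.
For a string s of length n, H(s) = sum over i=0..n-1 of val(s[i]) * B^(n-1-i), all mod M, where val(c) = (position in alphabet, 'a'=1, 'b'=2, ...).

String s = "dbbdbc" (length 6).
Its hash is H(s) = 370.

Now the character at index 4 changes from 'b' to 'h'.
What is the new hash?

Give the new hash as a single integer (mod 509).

val('b') = 2, val('h') = 8
Position k = 4, exponent = n-1-k = 1
B^1 mod M = 5^1 mod 509 = 5
Delta = (8 - 2) * 5 mod 509 = 30
New hash = (370 + 30) mod 509 = 400

Answer: 400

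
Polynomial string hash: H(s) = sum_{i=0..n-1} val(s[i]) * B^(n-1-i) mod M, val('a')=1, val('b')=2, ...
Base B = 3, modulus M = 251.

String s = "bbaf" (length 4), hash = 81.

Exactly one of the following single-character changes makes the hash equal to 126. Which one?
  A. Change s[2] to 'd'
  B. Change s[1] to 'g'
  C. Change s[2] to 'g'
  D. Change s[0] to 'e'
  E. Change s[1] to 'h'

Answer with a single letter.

Option A: s[2]='a'->'d', delta=(4-1)*3^1 mod 251 = 9, hash=81+9 mod 251 = 90
Option B: s[1]='b'->'g', delta=(7-2)*3^2 mod 251 = 45, hash=81+45 mod 251 = 126 <-- target
Option C: s[2]='a'->'g', delta=(7-1)*3^1 mod 251 = 18, hash=81+18 mod 251 = 99
Option D: s[0]='b'->'e', delta=(5-2)*3^3 mod 251 = 81, hash=81+81 mod 251 = 162
Option E: s[1]='b'->'h', delta=(8-2)*3^2 mod 251 = 54, hash=81+54 mod 251 = 135

Answer: B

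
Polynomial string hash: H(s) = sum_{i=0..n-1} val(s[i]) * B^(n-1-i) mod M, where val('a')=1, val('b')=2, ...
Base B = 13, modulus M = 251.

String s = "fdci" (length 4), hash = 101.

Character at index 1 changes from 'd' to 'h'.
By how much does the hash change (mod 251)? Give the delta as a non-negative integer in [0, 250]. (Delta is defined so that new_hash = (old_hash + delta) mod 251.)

Answer: 174

Derivation:
Delta formula: (val(new) - val(old)) * B^(n-1-k) mod M
  val('h') - val('d') = 8 - 4 = 4
  B^(n-1-k) = 13^2 mod 251 = 169
  Delta = 4 * 169 mod 251 = 174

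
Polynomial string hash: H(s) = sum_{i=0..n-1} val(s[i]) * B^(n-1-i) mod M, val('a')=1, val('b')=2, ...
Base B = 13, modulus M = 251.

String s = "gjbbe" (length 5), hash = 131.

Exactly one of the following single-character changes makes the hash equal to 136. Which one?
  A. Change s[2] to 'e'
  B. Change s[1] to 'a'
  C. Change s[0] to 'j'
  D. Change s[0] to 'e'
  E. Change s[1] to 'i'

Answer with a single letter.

Option A: s[2]='b'->'e', delta=(5-2)*13^2 mod 251 = 5, hash=131+5 mod 251 = 136 <-- target
Option B: s[1]='j'->'a', delta=(1-10)*13^3 mod 251 = 56, hash=131+56 mod 251 = 187
Option C: s[0]='g'->'j', delta=(10-7)*13^4 mod 251 = 92, hash=131+92 mod 251 = 223
Option D: s[0]='g'->'e', delta=(5-7)*13^4 mod 251 = 106, hash=131+106 mod 251 = 237
Option E: s[1]='j'->'i', delta=(9-10)*13^3 mod 251 = 62, hash=131+62 mod 251 = 193

Answer: A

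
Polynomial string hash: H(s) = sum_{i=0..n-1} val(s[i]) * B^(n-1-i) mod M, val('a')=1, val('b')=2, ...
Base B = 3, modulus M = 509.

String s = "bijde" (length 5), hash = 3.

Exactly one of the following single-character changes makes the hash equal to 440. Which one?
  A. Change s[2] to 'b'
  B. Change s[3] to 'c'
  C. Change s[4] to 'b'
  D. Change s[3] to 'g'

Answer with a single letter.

Option A: s[2]='j'->'b', delta=(2-10)*3^2 mod 509 = 437, hash=3+437 mod 509 = 440 <-- target
Option B: s[3]='d'->'c', delta=(3-4)*3^1 mod 509 = 506, hash=3+506 mod 509 = 0
Option C: s[4]='e'->'b', delta=(2-5)*3^0 mod 509 = 506, hash=3+506 mod 509 = 0
Option D: s[3]='d'->'g', delta=(7-4)*3^1 mod 509 = 9, hash=3+9 mod 509 = 12

Answer: A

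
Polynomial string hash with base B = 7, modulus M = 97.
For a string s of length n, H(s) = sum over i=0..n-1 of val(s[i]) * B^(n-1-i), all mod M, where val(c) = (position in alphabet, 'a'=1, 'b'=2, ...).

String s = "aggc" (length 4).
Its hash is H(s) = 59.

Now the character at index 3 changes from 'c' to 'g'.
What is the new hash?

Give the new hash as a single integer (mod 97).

val('c') = 3, val('g') = 7
Position k = 3, exponent = n-1-k = 0
B^0 mod M = 7^0 mod 97 = 1
Delta = (7 - 3) * 1 mod 97 = 4
New hash = (59 + 4) mod 97 = 63

Answer: 63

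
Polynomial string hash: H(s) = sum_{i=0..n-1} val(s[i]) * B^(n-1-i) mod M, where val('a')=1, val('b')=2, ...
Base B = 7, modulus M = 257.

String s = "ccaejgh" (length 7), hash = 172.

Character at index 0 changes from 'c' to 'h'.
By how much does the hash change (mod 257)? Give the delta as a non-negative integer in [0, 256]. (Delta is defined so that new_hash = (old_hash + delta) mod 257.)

Answer: 229

Derivation:
Delta formula: (val(new) - val(old)) * B^(n-1-k) mod M
  val('h') - val('c') = 8 - 3 = 5
  B^(n-1-k) = 7^6 mod 257 = 200
  Delta = 5 * 200 mod 257 = 229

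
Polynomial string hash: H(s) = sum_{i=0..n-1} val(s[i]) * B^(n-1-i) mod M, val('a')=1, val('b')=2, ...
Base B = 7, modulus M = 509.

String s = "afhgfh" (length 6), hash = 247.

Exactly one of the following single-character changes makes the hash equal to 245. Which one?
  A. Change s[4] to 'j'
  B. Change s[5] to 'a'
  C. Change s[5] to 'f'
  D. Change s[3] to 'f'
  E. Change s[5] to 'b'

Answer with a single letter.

Option A: s[4]='f'->'j', delta=(10-6)*7^1 mod 509 = 28, hash=247+28 mod 509 = 275
Option B: s[5]='h'->'a', delta=(1-8)*7^0 mod 509 = 502, hash=247+502 mod 509 = 240
Option C: s[5]='h'->'f', delta=(6-8)*7^0 mod 509 = 507, hash=247+507 mod 509 = 245 <-- target
Option D: s[3]='g'->'f', delta=(6-7)*7^2 mod 509 = 460, hash=247+460 mod 509 = 198
Option E: s[5]='h'->'b', delta=(2-8)*7^0 mod 509 = 503, hash=247+503 mod 509 = 241

Answer: C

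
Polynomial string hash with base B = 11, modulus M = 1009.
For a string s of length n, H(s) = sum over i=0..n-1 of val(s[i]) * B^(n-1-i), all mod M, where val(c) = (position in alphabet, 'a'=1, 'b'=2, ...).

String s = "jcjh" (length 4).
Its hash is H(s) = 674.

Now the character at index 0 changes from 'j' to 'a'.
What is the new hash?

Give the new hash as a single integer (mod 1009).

val('j') = 10, val('a') = 1
Position k = 0, exponent = n-1-k = 3
B^3 mod M = 11^3 mod 1009 = 322
Delta = (1 - 10) * 322 mod 1009 = 129
New hash = (674 + 129) mod 1009 = 803

Answer: 803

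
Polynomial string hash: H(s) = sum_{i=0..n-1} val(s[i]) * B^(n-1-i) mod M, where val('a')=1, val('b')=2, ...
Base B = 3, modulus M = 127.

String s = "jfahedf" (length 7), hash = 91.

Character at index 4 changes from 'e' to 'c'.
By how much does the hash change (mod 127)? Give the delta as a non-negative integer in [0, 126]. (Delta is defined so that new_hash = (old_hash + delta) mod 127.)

Delta formula: (val(new) - val(old)) * B^(n-1-k) mod M
  val('c') - val('e') = 3 - 5 = -2
  B^(n-1-k) = 3^2 mod 127 = 9
  Delta = -2 * 9 mod 127 = 109

Answer: 109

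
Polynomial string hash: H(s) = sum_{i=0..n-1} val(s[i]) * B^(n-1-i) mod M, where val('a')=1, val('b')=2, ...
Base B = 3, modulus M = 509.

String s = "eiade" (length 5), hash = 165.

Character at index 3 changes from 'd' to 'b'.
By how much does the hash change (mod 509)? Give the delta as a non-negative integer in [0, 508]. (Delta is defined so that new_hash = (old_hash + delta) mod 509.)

Delta formula: (val(new) - val(old)) * B^(n-1-k) mod M
  val('b') - val('d') = 2 - 4 = -2
  B^(n-1-k) = 3^1 mod 509 = 3
  Delta = -2 * 3 mod 509 = 503

Answer: 503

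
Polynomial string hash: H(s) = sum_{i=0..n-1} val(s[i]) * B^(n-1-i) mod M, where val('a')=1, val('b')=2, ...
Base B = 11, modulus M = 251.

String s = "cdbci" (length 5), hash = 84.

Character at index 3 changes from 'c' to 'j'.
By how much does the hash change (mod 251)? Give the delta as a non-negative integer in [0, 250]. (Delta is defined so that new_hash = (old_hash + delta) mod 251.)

Delta formula: (val(new) - val(old)) * B^(n-1-k) mod M
  val('j') - val('c') = 10 - 3 = 7
  B^(n-1-k) = 11^1 mod 251 = 11
  Delta = 7 * 11 mod 251 = 77

Answer: 77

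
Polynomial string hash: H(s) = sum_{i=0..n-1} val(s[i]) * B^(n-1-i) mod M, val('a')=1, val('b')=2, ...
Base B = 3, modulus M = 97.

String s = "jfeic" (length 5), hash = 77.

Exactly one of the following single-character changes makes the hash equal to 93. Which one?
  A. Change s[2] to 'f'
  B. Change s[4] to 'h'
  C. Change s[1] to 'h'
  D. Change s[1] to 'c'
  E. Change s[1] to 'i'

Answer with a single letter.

Answer: D

Derivation:
Option A: s[2]='e'->'f', delta=(6-5)*3^2 mod 97 = 9, hash=77+9 mod 97 = 86
Option B: s[4]='c'->'h', delta=(8-3)*3^0 mod 97 = 5, hash=77+5 mod 97 = 82
Option C: s[1]='f'->'h', delta=(8-6)*3^3 mod 97 = 54, hash=77+54 mod 97 = 34
Option D: s[1]='f'->'c', delta=(3-6)*3^3 mod 97 = 16, hash=77+16 mod 97 = 93 <-- target
Option E: s[1]='f'->'i', delta=(9-6)*3^3 mod 97 = 81, hash=77+81 mod 97 = 61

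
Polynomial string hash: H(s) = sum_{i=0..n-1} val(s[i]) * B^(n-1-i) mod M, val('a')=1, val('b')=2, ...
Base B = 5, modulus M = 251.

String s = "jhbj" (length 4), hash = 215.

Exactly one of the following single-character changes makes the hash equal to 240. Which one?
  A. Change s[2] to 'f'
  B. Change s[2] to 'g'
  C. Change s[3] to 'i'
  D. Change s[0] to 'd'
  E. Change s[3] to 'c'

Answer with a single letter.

Answer: B

Derivation:
Option A: s[2]='b'->'f', delta=(6-2)*5^1 mod 251 = 20, hash=215+20 mod 251 = 235
Option B: s[2]='b'->'g', delta=(7-2)*5^1 mod 251 = 25, hash=215+25 mod 251 = 240 <-- target
Option C: s[3]='j'->'i', delta=(9-10)*5^0 mod 251 = 250, hash=215+250 mod 251 = 214
Option D: s[0]='j'->'d', delta=(4-10)*5^3 mod 251 = 3, hash=215+3 mod 251 = 218
Option E: s[3]='j'->'c', delta=(3-10)*5^0 mod 251 = 244, hash=215+244 mod 251 = 208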